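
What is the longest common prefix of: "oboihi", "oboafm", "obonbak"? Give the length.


Words: oboihi, oboafm, obonbak
  Position 0: all 'o' => match
  Position 1: all 'b' => match
  Position 2: all 'o' => match
  Position 3: ('i', 'a', 'n') => mismatch, stop
LCP = "obo" (length 3)

3


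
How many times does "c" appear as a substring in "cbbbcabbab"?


Searching for "c" in "cbbbcabbab"
Scanning each position:
  Position 0: "c" => MATCH
  Position 1: "b" => no
  Position 2: "b" => no
  Position 3: "b" => no
  Position 4: "c" => MATCH
  Position 5: "a" => no
  Position 6: "b" => no
  Position 7: "b" => no
  Position 8: "a" => no
  Position 9: "b" => no
Total occurrences: 2

2


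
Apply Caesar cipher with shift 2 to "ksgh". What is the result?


Caesar cipher: shift "ksgh" by 2
  'k' (pos 10) + 2 = pos 12 = 'm'
  's' (pos 18) + 2 = pos 20 = 'u'
  'g' (pos 6) + 2 = pos 8 = 'i'
  'h' (pos 7) + 2 = pos 9 = 'j'
Result: muij

muij


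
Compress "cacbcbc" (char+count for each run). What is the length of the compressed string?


Input: cacbcbc
Runs:
  'c' x 1 => "c1"
  'a' x 1 => "a1"
  'c' x 1 => "c1"
  'b' x 1 => "b1"
  'c' x 1 => "c1"
  'b' x 1 => "b1"
  'c' x 1 => "c1"
Compressed: "c1a1c1b1c1b1c1"
Compressed length: 14

14


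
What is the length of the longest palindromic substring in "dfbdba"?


Input: "dfbdba"
Checking substrings for palindromes:
  [2:5] "bdb" (len 3) => palindrome
Longest palindromic substring: "bdb" with length 3

3


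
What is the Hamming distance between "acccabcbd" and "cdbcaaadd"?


Comparing "acccabcbd" and "cdbcaaadd" position by position:
  Position 0: 'a' vs 'c' => differ
  Position 1: 'c' vs 'd' => differ
  Position 2: 'c' vs 'b' => differ
  Position 3: 'c' vs 'c' => same
  Position 4: 'a' vs 'a' => same
  Position 5: 'b' vs 'a' => differ
  Position 6: 'c' vs 'a' => differ
  Position 7: 'b' vs 'd' => differ
  Position 8: 'd' vs 'd' => same
Total differences (Hamming distance): 6

6


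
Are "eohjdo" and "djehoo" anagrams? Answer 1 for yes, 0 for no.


Strings: "eohjdo", "djehoo"
Sorted first:  dehjoo
Sorted second: dehjoo
Sorted forms match => anagrams

1


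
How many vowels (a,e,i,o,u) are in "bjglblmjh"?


Input: bjglblmjh
Checking each character:
  'b' at position 0: consonant
  'j' at position 1: consonant
  'g' at position 2: consonant
  'l' at position 3: consonant
  'b' at position 4: consonant
  'l' at position 5: consonant
  'm' at position 6: consonant
  'j' at position 7: consonant
  'h' at position 8: consonant
Total vowels: 0

0


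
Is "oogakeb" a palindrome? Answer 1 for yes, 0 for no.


Input: oogakeb
Reversed: bekagoo
  Compare pos 0 ('o') with pos 6 ('b'): MISMATCH
  Compare pos 1 ('o') with pos 5 ('e'): MISMATCH
  Compare pos 2 ('g') with pos 4 ('k'): MISMATCH
Result: not a palindrome

0


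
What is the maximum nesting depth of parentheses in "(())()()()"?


Input: "(())()()()"
Tracking depth:
  Position 0 '(': depth becomes 1
  Position 1 '(': depth becomes 2
  Position 2 ')': depth becomes 1
  Position 3 ')': depth becomes 0
  Position 4 '(': depth becomes 1
  Position 5 ')': depth becomes 0
  Position 6 '(': depth becomes 1
  Position 7 ')': depth becomes 0
  Position 8 '(': depth becomes 1
  Position 9 ')': depth becomes 0
Maximum depth reached: 2

2


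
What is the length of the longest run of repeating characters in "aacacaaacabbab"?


Input: "aacacaaacabbab"
Scanning for longest run:
  Position 1 ('a'): continues run of 'a', length=2
  Position 2 ('c'): new char, reset run to 1
  Position 3 ('a'): new char, reset run to 1
  Position 4 ('c'): new char, reset run to 1
  Position 5 ('a'): new char, reset run to 1
  Position 6 ('a'): continues run of 'a', length=2
  Position 7 ('a'): continues run of 'a', length=3
  Position 8 ('c'): new char, reset run to 1
  Position 9 ('a'): new char, reset run to 1
  Position 10 ('b'): new char, reset run to 1
  Position 11 ('b'): continues run of 'b', length=2
  Position 12 ('a'): new char, reset run to 1
  Position 13 ('b'): new char, reset run to 1
Longest run: 'a' with length 3

3


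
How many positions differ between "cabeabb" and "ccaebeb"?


Comparing "cabeabb" and "ccaebeb" position by position:
  Position 0: 'c' vs 'c' => same
  Position 1: 'a' vs 'c' => DIFFER
  Position 2: 'b' vs 'a' => DIFFER
  Position 3: 'e' vs 'e' => same
  Position 4: 'a' vs 'b' => DIFFER
  Position 5: 'b' vs 'e' => DIFFER
  Position 6: 'b' vs 'b' => same
Positions that differ: 4

4


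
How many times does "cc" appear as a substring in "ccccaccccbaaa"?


Searching for "cc" in "ccccaccccbaaa"
Scanning each position:
  Position 0: "cc" => MATCH
  Position 1: "cc" => MATCH
  Position 2: "cc" => MATCH
  Position 3: "ca" => no
  Position 4: "ac" => no
  Position 5: "cc" => MATCH
  Position 6: "cc" => MATCH
  Position 7: "cc" => MATCH
  Position 8: "cb" => no
  Position 9: "ba" => no
  Position 10: "aa" => no
  Position 11: "aa" => no
Total occurrences: 6

6


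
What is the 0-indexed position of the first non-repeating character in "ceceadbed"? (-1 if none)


Input: ceceadbed
Character frequencies:
  'a': 1
  'b': 1
  'c': 2
  'd': 2
  'e': 3
Scanning left to right for freq == 1:
  Position 0 ('c'): freq=2, skip
  Position 1 ('e'): freq=3, skip
  Position 2 ('c'): freq=2, skip
  Position 3 ('e'): freq=3, skip
  Position 4 ('a'): unique! => answer = 4

4


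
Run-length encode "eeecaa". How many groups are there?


Input: eeecaa
Scanning for consecutive runs:
  Group 1: 'e' x 3 (positions 0-2)
  Group 2: 'c' x 1 (positions 3-3)
  Group 3: 'a' x 2 (positions 4-5)
Total groups: 3

3


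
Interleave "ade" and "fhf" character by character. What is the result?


Interleaving "ade" and "fhf":
  Position 0: 'a' from first, 'f' from second => "af"
  Position 1: 'd' from first, 'h' from second => "dh"
  Position 2: 'e' from first, 'f' from second => "ef"
Result: afdhef

afdhef


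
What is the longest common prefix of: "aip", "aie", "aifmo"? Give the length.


Words: aip, aie, aifmo
  Position 0: all 'a' => match
  Position 1: all 'i' => match
  Position 2: ('p', 'e', 'f') => mismatch, stop
LCP = "ai" (length 2)

2


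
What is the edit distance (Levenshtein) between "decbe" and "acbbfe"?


Computing edit distance: "decbe" -> "acbbfe"
DP table:
           a    c    b    b    f    e
      0    1    2    3    4    5    6
  d   1    1    2    3    4    5    6
  e   2    2    2    3    4    5    5
  c   3    3    2    3    4    5    6
  b   4    4    3    2    3    4    5
  e   5    5    4    3    3    4    4
Edit distance = dp[5][6] = 4

4


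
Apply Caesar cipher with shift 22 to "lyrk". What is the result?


Caesar cipher: shift "lyrk" by 22
  'l' (pos 11) + 22 = pos 7 = 'h'
  'y' (pos 24) + 22 = pos 20 = 'u'
  'r' (pos 17) + 22 = pos 13 = 'n'
  'k' (pos 10) + 22 = pos 6 = 'g'
Result: hung

hung


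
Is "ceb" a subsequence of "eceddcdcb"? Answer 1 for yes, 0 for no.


Check if "ceb" is a subsequence of "eceddcdcb"
Greedy scan:
  Position 0 ('e'): no match needed
  Position 1 ('c'): matches sub[0] = 'c'
  Position 2 ('e'): matches sub[1] = 'e'
  Position 3 ('d'): no match needed
  Position 4 ('d'): no match needed
  Position 5 ('c'): no match needed
  Position 6 ('d'): no match needed
  Position 7 ('c'): no match needed
  Position 8 ('b'): matches sub[2] = 'b'
All 3 characters matched => is a subsequence

1


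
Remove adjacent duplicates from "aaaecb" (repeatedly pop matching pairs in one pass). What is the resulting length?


Input: aaaecb
Stack-based adjacent duplicate removal:
  Read 'a': push. Stack: a
  Read 'a': matches stack top 'a' => pop. Stack: (empty)
  Read 'a': push. Stack: a
  Read 'e': push. Stack: ae
  Read 'c': push. Stack: aec
  Read 'b': push. Stack: aecb
Final stack: "aecb" (length 4)

4


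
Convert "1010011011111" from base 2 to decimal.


Input: "1010011011111" in base 2
Positional expansion:
  Digit '1' (value 1) x 2^12 = 4096
  Digit '0' (value 0) x 2^11 = 0
  Digit '1' (value 1) x 2^10 = 1024
  Digit '0' (value 0) x 2^9 = 0
  Digit '0' (value 0) x 2^8 = 0
  Digit '1' (value 1) x 2^7 = 128
  Digit '1' (value 1) x 2^6 = 64
  Digit '0' (value 0) x 2^5 = 0
  Digit '1' (value 1) x 2^4 = 16
  Digit '1' (value 1) x 2^3 = 8
  Digit '1' (value 1) x 2^2 = 4
  Digit '1' (value 1) x 2^1 = 2
  Digit '1' (value 1) x 2^0 = 1
Sum = 5343

5343


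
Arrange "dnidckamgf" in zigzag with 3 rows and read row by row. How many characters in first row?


Zigzag "dnidckamgf" into 3 rows:
Placing characters:
  'd' => row 0
  'n' => row 1
  'i' => row 2
  'd' => row 1
  'c' => row 0
  'k' => row 1
  'a' => row 2
  'm' => row 1
  'g' => row 0
  'f' => row 1
Rows:
  Row 0: "dcg"
  Row 1: "ndkmf"
  Row 2: "ia"
First row length: 3

3


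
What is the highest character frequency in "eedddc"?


Input: eedddc
Character counts:
  'c': 1
  'd': 3
  'e': 2
Maximum frequency: 3

3


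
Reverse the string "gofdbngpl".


Input: gofdbngpl
Reading characters right to left:
  Position 8: 'l'
  Position 7: 'p'
  Position 6: 'g'
  Position 5: 'n'
  Position 4: 'b'
  Position 3: 'd'
  Position 2: 'f'
  Position 1: 'o'
  Position 0: 'g'
Reversed: lpgnbdfog

lpgnbdfog


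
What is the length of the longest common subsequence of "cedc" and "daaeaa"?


LCS of "cedc" and "daaeaa"
DP table:
           d    a    a    e    a    a
      0    0    0    0    0    0    0
  c   0    0    0    0    0    0    0
  e   0    0    0    0    1    1    1
  d   0    1    1    1    1    1    1
  c   0    1    1    1    1    1    1
LCS length = dp[4][6] = 1

1


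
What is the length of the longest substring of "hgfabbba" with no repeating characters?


Input: "hgfabbba"
Sliding window (track last position of each char):
  Position 0 ('h'): window [0,0] length 1 -- new best
  Position 1 ('g'): window [0,1] length 2 -- new best
  Position 2 ('f'): window [0,2] length 3 -- new best
  Position 3 ('a'): window [0,3] length 4 -- new best
  Position 4 ('b'): window [0,4] length 5 -- new best
  Position 5 ('b'): repeat (last at 4), move window start to 5
  Position 5 ('b'): window [5,5] length 1
  Position 6 ('b'): repeat (last at 5), move window start to 6
  Position 6 ('b'): window [6,6] length 1
  Position 7 ('a'): window [6,7] length 2
Longest substring with no repeats: "hgfab" with length 5

5


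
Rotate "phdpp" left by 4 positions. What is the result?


Input: "phdpp", rotate left by 4
First 4 characters: "phdp"
Remaining characters: "p"
Concatenate remaining + first: "p" + "phdp" = "pphdp"

pphdp


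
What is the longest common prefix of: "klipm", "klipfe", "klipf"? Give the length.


Words: klipm, klipfe, klipf
  Position 0: all 'k' => match
  Position 1: all 'l' => match
  Position 2: all 'i' => match
  Position 3: all 'p' => match
  Position 4: ('m', 'f', 'f') => mismatch, stop
LCP = "klip" (length 4)

4


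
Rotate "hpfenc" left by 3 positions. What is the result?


Input: "hpfenc", rotate left by 3
First 3 characters: "hpf"
Remaining characters: "enc"
Concatenate remaining + first: "enc" + "hpf" = "enchpf"

enchpf


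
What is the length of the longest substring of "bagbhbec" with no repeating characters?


Input: "bagbhbec"
Sliding window (track last position of each char):
  Position 0 ('b'): window [0,0] length 1 -- new best
  Position 1 ('a'): window [0,1] length 2 -- new best
  Position 2 ('g'): window [0,2] length 3 -- new best
  Position 3 ('b'): repeat (last at 0), move window start to 1
  Position 3 ('b'): window [1,3] length 3
  Position 4 ('h'): window [1,4] length 4 -- new best
  Position 5 ('b'): repeat (last at 3), move window start to 4
  Position 5 ('b'): window [4,5] length 2
  Position 6 ('e'): window [4,6] length 3
  Position 7 ('c'): window [4,7] length 4
Longest substring with no repeats: "agbh" with length 4

4


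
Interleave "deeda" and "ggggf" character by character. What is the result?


Interleaving "deeda" and "ggggf":
  Position 0: 'd' from first, 'g' from second => "dg"
  Position 1: 'e' from first, 'g' from second => "eg"
  Position 2: 'e' from first, 'g' from second => "eg"
  Position 3: 'd' from first, 'g' from second => "dg"
  Position 4: 'a' from first, 'f' from second => "af"
Result: dgegegdgaf

dgegegdgaf


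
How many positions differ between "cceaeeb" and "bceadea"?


Comparing "cceaeeb" and "bceadea" position by position:
  Position 0: 'c' vs 'b' => DIFFER
  Position 1: 'c' vs 'c' => same
  Position 2: 'e' vs 'e' => same
  Position 3: 'a' vs 'a' => same
  Position 4: 'e' vs 'd' => DIFFER
  Position 5: 'e' vs 'e' => same
  Position 6: 'b' vs 'a' => DIFFER
Positions that differ: 3

3


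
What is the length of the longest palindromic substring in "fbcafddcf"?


Input: "fbcafddcf"
Checking substrings for palindromes:
  [5:7] "dd" (len 2) => palindrome
Longest palindromic substring: "dd" with length 2

2


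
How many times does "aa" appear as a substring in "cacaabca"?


Searching for "aa" in "cacaabca"
Scanning each position:
  Position 0: "ca" => no
  Position 1: "ac" => no
  Position 2: "ca" => no
  Position 3: "aa" => MATCH
  Position 4: "ab" => no
  Position 5: "bc" => no
  Position 6: "ca" => no
Total occurrences: 1

1


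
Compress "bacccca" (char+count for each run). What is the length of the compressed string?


Input: bacccca
Runs:
  'b' x 1 => "b1"
  'a' x 1 => "a1"
  'c' x 4 => "c4"
  'a' x 1 => "a1"
Compressed: "b1a1c4a1"
Compressed length: 8

8


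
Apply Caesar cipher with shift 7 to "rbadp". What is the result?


Caesar cipher: shift "rbadp" by 7
  'r' (pos 17) + 7 = pos 24 = 'y'
  'b' (pos 1) + 7 = pos 8 = 'i'
  'a' (pos 0) + 7 = pos 7 = 'h'
  'd' (pos 3) + 7 = pos 10 = 'k'
  'p' (pos 15) + 7 = pos 22 = 'w'
Result: yihkw

yihkw


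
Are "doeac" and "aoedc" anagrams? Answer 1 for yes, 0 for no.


Strings: "doeac", "aoedc"
Sorted first:  acdeo
Sorted second: acdeo
Sorted forms match => anagrams

1


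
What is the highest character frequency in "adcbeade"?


Input: adcbeade
Character counts:
  'a': 2
  'b': 1
  'c': 1
  'd': 2
  'e': 2
Maximum frequency: 2

2


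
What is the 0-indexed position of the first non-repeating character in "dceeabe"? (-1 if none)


Input: dceeabe
Character frequencies:
  'a': 1
  'b': 1
  'c': 1
  'd': 1
  'e': 3
Scanning left to right for freq == 1:
  Position 0 ('d'): unique! => answer = 0

0


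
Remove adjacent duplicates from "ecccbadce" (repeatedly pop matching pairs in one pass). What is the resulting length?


Input: ecccbadce
Stack-based adjacent duplicate removal:
  Read 'e': push. Stack: e
  Read 'c': push. Stack: ec
  Read 'c': matches stack top 'c' => pop. Stack: e
  Read 'c': push. Stack: ec
  Read 'b': push. Stack: ecb
  Read 'a': push. Stack: ecba
  Read 'd': push. Stack: ecbad
  Read 'c': push. Stack: ecbadc
  Read 'e': push. Stack: ecbadce
Final stack: "ecbadce" (length 7)

7


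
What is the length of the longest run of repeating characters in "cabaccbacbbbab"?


Input: "cabaccbacbbbab"
Scanning for longest run:
  Position 1 ('a'): new char, reset run to 1
  Position 2 ('b'): new char, reset run to 1
  Position 3 ('a'): new char, reset run to 1
  Position 4 ('c'): new char, reset run to 1
  Position 5 ('c'): continues run of 'c', length=2
  Position 6 ('b'): new char, reset run to 1
  Position 7 ('a'): new char, reset run to 1
  Position 8 ('c'): new char, reset run to 1
  Position 9 ('b'): new char, reset run to 1
  Position 10 ('b'): continues run of 'b', length=2
  Position 11 ('b'): continues run of 'b', length=3
  Position 12 ('a'): new char, reset run to 1
  Position 13 ('b'): new char, reset run to 1
Longest run: 'b' with length 3

3


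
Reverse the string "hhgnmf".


Input: hhgnmf
Reading characters right to left:
  Position 5: 'f'
  Position 4: 'm'
  Position 3: 'n'
  Position 2: 'g'
  Position 1: 'h'
  Position 0: 'h'
Reversed: fmnghh

fmnghh


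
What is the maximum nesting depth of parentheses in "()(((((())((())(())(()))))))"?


Input: "()(((((())((())(())(()))))))"
Tracking depth:
  Position 0 '(': depth becomes 1
  Position 1 ')': depth becomes 0
  Position 2 '(': depth becomes 1
  Position 3 '(': depth becomes 2
  Position 4 '(': depth becomes 3
  Position 5 '(': depth becomes 4
  Position 6 '(': depth becomes 5
  Position 7 '(': depth becomes 6
  Position 8 ')': depth becomes 5
  Position 9 ')': depth becomes 4
  Position 10 '(': depth becomes 5
  Position 11 '(': depth becomes 6
  Position 12 '(': depth becomes 7
  Position 13 ')': depth becomes 6
  Position 14 ')': depth becomes 5
  Position 15 '(': depth becomes 6
  Position 16 '(': depth becomes 7
  Position 17 ')': depth becomes 6
  Position 18 ')': depth becomes 5
  Position 19 '(': depth becomes 6
  Position 20 '(': depth becomes 7
  Position 21 ')': depth becomes 6
  Position 22 ')': depth becomes 5
  Position 23 ')': depth becomes 4
  Position 24 ')': depth becomes 3
  Position 25 ')': depth becomes 2
  Position 26 ')': depth becomes 1
  Position 27 ')': depth becomes 0
Maximum depth reached: 7

7


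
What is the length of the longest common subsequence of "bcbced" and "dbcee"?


LCS of "bcbced" and "dbcee"
DP table:
           d    b    c    e    e
      0    0    0    0    0    0
  b   0    0    1    1    1    1
  c   0    0    1    2    2    2
  b   0    0    1    2    2    2
  c   0    0    1    2    2    2
  e   0    0    1    2    3    3
  d   0    1    1    2    3    3
LCS length = dp[6][5] = 3

3


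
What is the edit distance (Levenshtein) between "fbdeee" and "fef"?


Computing edit distance: "fbdeee" -> "fef"
DP table:
           f    e    f
      0    1    2    3
  f   1    0    1    2
  b   2    1    1    2
  d   3    2    2    2
  e   4    3    2    3
  e   5    4    3    3
  e   6    5    4    4
Edit distance = dp[6][3] = 4

4


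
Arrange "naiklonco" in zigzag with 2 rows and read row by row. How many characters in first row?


Zigzag "naiklonco" into 2 rows:
Placing characters:
  'n' => row 0
  'a' => row 1
  'i' => row 0
  'k' => row 1
  'l' => row 0
  'o' => row 1
  'n' => row 0
  'c' => row 1
  'o' => row 0
Rows:
  Row 0: "nilno"
  Row 1: "akoc"
First row length: 5

5


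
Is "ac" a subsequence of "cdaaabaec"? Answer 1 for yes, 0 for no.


Check if "ac" is a subsequence of "cdaaabaec"
Greedy scan:
  Position 0 ('c'): no match needed
  Position 1 ('d'): no match needed
  Position 2 ('a'): matches sub[0] = 'a'
  Position 3 ('a'): no match needed
  Position 4 ('a'): no match needed
  Position 5 ('b'): no match needed
  Position 6 ('a'): no match needed
  Position 7 ('e'): no match needed
  Position 8 ('c'): matches sub[1] = 'c'
All 2 characters matched => is a subsequence

1


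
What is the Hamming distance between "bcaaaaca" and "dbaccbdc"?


Comparing "bcaaaaca" and "dbaccbdc" position by position:
  Position 0: 'b' vs 'd' => differ
  Position 1: 'c' vs 'b' => differ
  Position 2: 'a' vs 'a' => same
  Position 3: 'a' vs 'c' => differ
  Position 4: 'a' vs 'c' => differ
  Position 5: 'a' vs 'b' => differ
  Position 6: 'c' vs 'd' => differ
  Position 7: 'a' vs 'c' => differ
Total differences (Hamming distance): 7

7


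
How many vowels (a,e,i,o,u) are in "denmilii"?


Input: denmilii
Checking each character:
  'd' at position 0: consonant
  'e' at position 1: vowel (running total: 1)
  'n' at position 2: consonant
  'm' at position 3: consonant
  'i' at position 4: vowel (running total: 2)
  'l' at position 5: consonant
  'i' at position 6: vowel (running total: 3)
  'i' at position 7: vowel (running total: 4)
Total vowels: 4

4


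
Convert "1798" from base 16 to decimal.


Input: "1798" in base 16
Positional expansion:
  Digit '1' (value 1) x 16^3 = 4096
  Digit '7' (value 7) x 16^2 = 1792
  Digit '9' (value 9) x 16^1 = 144
  Digit '8' (value 8) x 16^0 = 8
Sum = 6040

6040


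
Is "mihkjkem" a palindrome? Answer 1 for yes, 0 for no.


Input: mihkjkem
Reversed: mekjkhim
  Compare pos 0 ('m') with pos 7 ('m'): match
  Compare pos 1 ('i') with pos 6 ('e'): MISMATCH
  Compare pos 2 ('h') with pos 5 ('k'): MISMATCH
  Compare pos 3 ('k') with pos 4 ('j'): MISMATCH
Result: not a palindrome

0


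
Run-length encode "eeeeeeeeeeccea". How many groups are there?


Input: eeeeeeeeeeccea
Scanning for consecutive runs:
  Group 1: 'e' x 10 (positions 0-9)
  Group 2: 'c' x 2 (positions 10-11)
  Group 3: 'e' x 1 (positions 12-12)
  Group 4: 'a' x 1 (positions 13-13)
Total groups: 4

4


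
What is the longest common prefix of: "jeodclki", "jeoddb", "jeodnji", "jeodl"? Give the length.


Words: jeodclki, jeoddb, jeodnji, jeodl
  Position 0: all 'j' => match
  Position 1: all 'e' => match
  Position 2: all 'o' => match
  Position 3: all 'd' => match
  Position 4: ('c', 'd', 'n', 'l') => mismatch, stop
LCP = "jeod" (length 4)

4


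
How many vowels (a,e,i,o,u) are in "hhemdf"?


Input: hhemdf
Checking each character:
  'h' at position 0: consonant
  'h' at position 1: consonant
  'e' at position 2: vowel (running total: 1)
  'm' at position 3: consonant
  'd' at position 4: consonant
  'f' at position 5: consonant
Total vowels: 1

1


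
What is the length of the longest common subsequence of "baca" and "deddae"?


LCS of "baca" and "deddae"
DP table:
           d    e    d    d    a    e
      0    0    0    0    0    0    0
  b   0    0    0    0    0    0    0
  a   0    0    0    0    0    1    1
  c   0    0    0    0    0    1    1
  a   0    0    0    0    0    1    1
LCS length = dp[4][6] = 1

1


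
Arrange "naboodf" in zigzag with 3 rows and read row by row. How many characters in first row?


Zigzag "naboodf" into 3 rows:
Placing characters:
  'n' => row 0
  'a' => row 1
  'b' => row 2
  'o' => row 1
  'o' => row 0
  'd' => row 1
  'f' => row 2
Rows:
  Row 0: "no"
  Row 1: "aod"
  Row 2: "bf"
First row length: 2

2


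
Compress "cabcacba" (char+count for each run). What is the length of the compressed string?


Input: cabcacba
Runs:
  'c' x 1 => "c1"
  'a' x 1 => "a1"
  'b' x 1 => "b1"
  'c' x 1 => "c1"
  'a' x 1 => "a1"
  'c' x 1 => "c1"
  'b' x 1 => "b1"
  'a' x 1 => "a1"
Compressed: "c1a1b1c1a1c1b1a1"
Compressed length: 16

16


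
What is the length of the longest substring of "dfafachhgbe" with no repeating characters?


Input: "dfafachhgbe"
Sliding window (track last position of each char):
  Position 0 ('d'): window [0,0] length 1 -- new best
  Position 1 ('f'): window [0,1] length 2 -- new best
  Position 2 ('a'): window [0,2] length 3 -- new best
  Position 3 ('f'): repeat (last at 1), move window start to 2
  Position 3 ('f'): window [2,3] length 2
  Position 4 ('a'): repeat (last at 2), move window start to 3
  Position 4 ('a'): window [3,4] length 2
  Position 5 ('c'): window [3,5] length 3
  Position 6 ('h'): window [3,6] length 4 -- new best
  Position 7 ('h'): repeat (last at 6), move window start to 7
  Position 7 ('h'): window [7,7] length 1
  Position 8 ('g'): window [7,8] length 2
  Position 9 ('b'): window [7,9] length 3
  Position 10 ('e'): window [7,10] length 4
Longest substring with no repeats: "fach" with length 4

4


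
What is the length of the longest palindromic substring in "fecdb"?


Input: "fecdb"
Checking substrings for palindromes:
  No multi-char palindromic substrings found
Longest palindromic substring: "f" with length 1

1


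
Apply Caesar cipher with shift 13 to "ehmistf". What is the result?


Caesar cipher: shift "ehmistf" by 13
  'e' (pos 4) + 13 = pos 17 = 'r'
  'h' (pos 7) + 13 = pos 20 = 'u'
  'm' (pos 12) + 13 = pos 25 = 'z'
  'i' (pos 8) + 13 = pos 21 = 'v'
  's' (pos 18) + 13 = pos 5 = 'f'
  't' (pos 19) + 13 = pos 6 = 'g'
  'f' (pos 5) + 13 = pos 18 = 's'
Result: ruzvfgs

ruzvfgs


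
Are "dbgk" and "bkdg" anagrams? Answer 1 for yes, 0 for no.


Strings: "dbgk", "bkdg"
Sorted first:  bdgk
Sorted second: bdgk
Sorted forms match => anagrams

1


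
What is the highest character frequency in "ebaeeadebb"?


Input: ebaeeadebb
Character counts:
  'a': 2
  'b': 3
  'd': 1
  'e': 4
Maximum frequency: 4

4


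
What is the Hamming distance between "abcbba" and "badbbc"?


Comparing "abcbba" and "badbbc" position by position:
  Position 0: 'a' vs 'b' => differ
  Position 1: 'b' vs 'a' => differ
  Position 2: 'c' vs 'd' => differ
  Position 3: 'b' vs 'b' => same
  Position 4: 'b' vs 'b' => same
  Position 5: 'a' vs 'c' => differ
Total differences (Hamming distance): 4

4


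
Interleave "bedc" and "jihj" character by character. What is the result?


Interleaving "bedc" and "jihj":
  Position 0: 'b' from first, 'j' from second => "bj"
  Position 1: 'e' from first, 'i' from second => "ei"
  Position 2: 'd' from first, 'h' from second => "dh"
  Position 3: 'c' from first, 'j' from second => "cj"
Result: bjeidhcj

bjeidhcj


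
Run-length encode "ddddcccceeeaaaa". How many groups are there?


Input: ddddcccceeeaaaa
Scanning for consecutive runs:
  Group 1: 'd' x 4 (positions 0-3)
  Group 2: 'c' x 4 (positions 4-7)
  Group 3: 'e' x 3 (positions 8-10)
  Group 4: 'a' x 4 (positions 11-14)
Total groups: 4

4


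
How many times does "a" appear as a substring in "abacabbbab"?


Searching for "a" in "abacabbbab"
Scanning each position:
  Position 0: "a" => MATCH
  Position 1: "b" => no
  Position 2: "a" => MATCH
  Position 3: "c" => no
  Position 4: "a" => MATCH
  Position 5: "b" => no
  Position 6: "b" => no
  Position 7: "b" => no
  Position 8: "a" => MATCH
  Position 9: "b" => no
Total occurrences: 4

4


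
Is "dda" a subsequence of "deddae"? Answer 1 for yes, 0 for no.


Check if "dda" is a subsequence of "deddae"
Greedy scan:
  Position 0 ('d'): matches sub[0] = 'd'
  Position 1 ('e'): no match needed
  Position 2 ('d'): matches sub[1] = 'd'
  Position 3 ('d'): no match needed
  Position 4 ('a'): matches sub[2] = 'a'
  Position 5 ('e'): no match needed
All 3 characters matched => is a subsequence

1


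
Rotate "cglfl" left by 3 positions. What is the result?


Input: "cglfl", rotate left by 3
First 3 characters: "cgl"
Remaining characters: "fl"
Concatenate remaining + first: "fl" + "cgl" = "flcgl"

flcgl


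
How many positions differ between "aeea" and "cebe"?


Comparing "aeea" and "cebe" position by position:
  Position 0: 'a' vs 'c' => DIFFER
  Position 1: 'e' vs 'e' => same
  Position 2: 'e' vs 'b' => DIFFER
  Position 3: 'a' vs 'e' => DIFFER
Positions that differ: 3

3


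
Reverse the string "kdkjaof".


Input: kdkjaof
Reading characters right to left:
  Position 6: 'f'
  Position 5: 'o'
  Position 4: 'a'
  Position 3: 'j'
  Position 2: 'k'
  Position 1: 'd'
  Position 0: 'k'
Reversed: foajkdk

foajkdk


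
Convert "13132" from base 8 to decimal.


Input: "13132" in base 8
Positional expansion:
  Digit '1' (value 1) x 8^4 = 4096
  Digit '3' (value 3) x 8^3 = 1536
  Digit '1' (value 1) x 8^2 = 64
  Digit '3' (value 3) x 8^1 = 24
  Digit '2' (value 2) x 8^0 = 2
Sum = 5722

5722


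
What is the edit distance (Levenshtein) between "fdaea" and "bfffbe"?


Computing edit distance: "fdaea" -> "bfffbe"
DP table:
           b    f    f    f    b    e
      0    1    2    3    4    5    6
  f   1    1    1    2    3    4    5
  d   2    2    2    2    3    4    5
  a   3    3    3    3    3    4    5
  e   4    4    4    4    4    4    4
  a   5    5    5    5    5    5    5
Edit distance = dp[5][6] = 5

5


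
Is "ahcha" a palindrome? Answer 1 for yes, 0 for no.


Input: ahcha
Reversed: ahcha
  Compare pos 0 ('a') with pos 4 ('a'): match
  Compare pos 1 ('h') with pos 3 ('h'): match
Result: palindrome

1


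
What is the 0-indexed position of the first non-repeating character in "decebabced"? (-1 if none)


Input: decebabced
Character frequencies:
  'a': 1
  'b': 2
  'c': 2
  'd': 2
  'e': 3
Scanning left to right for freq == 1:
  Position 0 ('d'): freq=2, skip
  Position 1 ('e'): freq=3, skip
  Position 2 ('c'): freq=2, skip
  Position 3 ('e'): freq=3, skip
  Position 4 ('b'): freq=2, skip
  Position 5 ('a'): unique! => answer = 5

5


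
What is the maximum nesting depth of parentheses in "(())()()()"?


Input: "(())()()()"
Tracking depth:
  Position 0 '(': depth becomes 1
  Position 1 '(': depth becomes 2
  Position 2 ')': depth becomes 1
  Position 3 ')': depth becomes 0
  Position 4 '(': depth becomes 1
  Position 5 ')': depth becomes 0
  Position 6 '(': depth becomes 1
  Position 7 ')': depth becomes 0
  Position 8 '(': depth becomes 1
  Position 9 ')': depth becomes 0
Maximum depth reached: 2

2


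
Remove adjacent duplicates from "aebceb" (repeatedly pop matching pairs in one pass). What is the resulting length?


Input: aebceb
Stack-based adjacent duplicate removal:
  Read 'a': push. Stack: a
  Read 'e': push. Stack: ae
  Read 'b': push. Stack: aeb
  Read 'c': push. Stack: aebc
  Read 'e': push. Stack: aebce
  Read 'b': push. Stack: aebceb
Final stack: "aebceb" (length 6)

6


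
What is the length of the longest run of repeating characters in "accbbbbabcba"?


Input: "accbbbbabcba"
Scanning for longest run:
  Position 1 ('c'): new char, reset run to 1
  Position 2 ('c'): continues run of 'c', length=2
  Position 3 ('b'): new char, reset run to 1
  Position 4 ('b'): continues run of 'b', length=2
  Position 5 ('b'): continues run of 'b', length=3
  Position 6 ('b'): continues run of 'b', length=4
  Position 7 ('a'): new char, reset run to 1
  Position 8 ('b'): new char, reset run to 1
  Position 9 ('c'): new char, reset run to 1
  Position 10 ('b'): new char, reset run to 1
  Position 11 ('a'): new char, reset run to 1
Longest run: 'b' with length 4

4


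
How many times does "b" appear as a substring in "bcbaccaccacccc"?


Searching for "b" in "bcbaccaccacccc"
Scanning each position:
  Position 0: "b" => MATCH
  Position 1: "c" => no
  Position 2: "b" => MATCH
  Position 3: "a" => no
  Position 4: "c" => no
  Position 5: "c" => no
  Position 6: "a" => no
  Position 7: "c" => no
  Position 8: "c" => no
  Position 9: "a" => no
  Position 10: "c" => no
  Position 11: "c" => no
  Position 12: "c" => no
  Position 13: "c" => no
Total occurrences: 2

2


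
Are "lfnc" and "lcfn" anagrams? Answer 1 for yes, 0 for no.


Strings: "lfnc", "lcfn"
Sorted first:  cfln
Sorted second: cfln
Sorted forms match => anagrams

1


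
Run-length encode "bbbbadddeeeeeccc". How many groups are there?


Input: bbbbadddeeeeeccc
Scanning for consecutive runs:
  Group 1: 'b' x 4 (positions 0-3)
  Group 2: 'a' x 1 (positions 4-4)
  Group 3: 'd' x 3 (positions 5-7)
  Group 4: 'e' x 5 (positions 8-12)
  Group 5: 'c' x 3 (positions 13-15)
Total groups: 5

5


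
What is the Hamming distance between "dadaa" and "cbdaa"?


Comparing "dadaa" and "cbdaa" position by position:
  Position 0: 'd' vs 'c' => differ
  Position 1: 'a' vs 'b' => differ
  Position 2: 'd' vs 'd' => same
  Position 3: 'a' vs 'a' => same
  Position 4: 'a' vs 'a' => same
Total differences (Hamming distance): 2

2


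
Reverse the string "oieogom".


Input: oieogom
Reading characters right to left:
  Position 6: 'm'
  Position 5: 'o'
  Position 4: 'g'
  Position 3: 'o'
  Position 2: 'e'
  Position 1: 'i'
  Position 0: 'o'
Reversed: mogoeio

mogoeio


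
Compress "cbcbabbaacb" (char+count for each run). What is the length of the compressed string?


Input: cbcbabbaacb
Runs:
  'c' x 1 => "c1"
  'b' x 1 => "b1"
  'c' x 1 => "c1"
  'b' x 1 => "b1"
  'a' x 1 => "a1"
  'b' x 2 => "b2"
  'a' x 2 => "a2"
  'c' x 1 => "c1"
  'b' x 1 => "b1"
Compressed: "c1b1c1b1a1b2a2c1b1"
Compressed length: 18

18


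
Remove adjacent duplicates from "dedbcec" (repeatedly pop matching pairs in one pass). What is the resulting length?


Input: dedbcec
Stack-based adjacent duplicate removal:
  Read 'd': push. Stack: d
  Read 'e': push. Stack: de
  Read 'd': push. Stack: ded
  Read 'b': push. Stack: dedb
  Read 'c': push. Stack: dedbc
  Read 'e': push. Stack: dedbce
  Read 'c': push. Stack: dedbcec
Final stack: "dedbcec" (length 7)

7


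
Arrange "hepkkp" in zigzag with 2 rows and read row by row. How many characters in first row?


Zigzag "hepkkp" into 2 rows:
Placing characters:
  'h' => row 0
  'e' => row 1
  'p' => row 0
  'k' => row 1
  'k' => row 0
  'p' => row 1
Rows:
  Row 0: "hpk"
  Row 1: "ekp"
First row length: 3

3


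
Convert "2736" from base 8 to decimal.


Input: "2736" in base 8
Positional expansion:
  Digit '2' (value 2) x 8^3 = 1024
  Digit '7' (value 7) x 8^2 = 448
  Digit '3' (value 3) x 8^1 = 24
  Digit '6' (value 6) x 8^0 = 6
Sum = 1502

1502


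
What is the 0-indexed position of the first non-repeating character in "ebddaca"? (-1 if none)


Input: ebddaca
Character frequencies:
  'a': 2
  'b': 1
  'c': 1
  'd': 2
  'e': 1
Scanning left to right for freq == 1:
  Position 0 ('e'): unique! => answer = 0

0


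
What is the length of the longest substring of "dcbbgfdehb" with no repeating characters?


Input: "dcbbgfdehb"
Sliding window (track last position of each char):
  Position 0 ('d'): window [0,0] length 1 -- new best
  Position 1 ('c'): window [0,1] length 2 -- new best
  Position 2 ('b'): window [0,2] length 3 -- new best
  Position 3 ('b'): repeat (last at 2), move window start to 3
  Position 3 ('b'): window [3,3] length 1
  Position 4 ('g'): window [3,4] length 2
  Position 5 ('f'): window [3,5] length 3
  Position 6 ('d'): window [3,6] length 4 -- new best
  Position 7 ('e'): window [3,7] length 5 -- new best
  Position 8 ('h'): window [3,8] length 6 -- new best
  Position 9 ('b'): repeat (last at 3), move window start to 4
  Position 9 ('b'): window [4,9] length 6
Longest substring with no repeats: "bgfdeh" with length 6

6


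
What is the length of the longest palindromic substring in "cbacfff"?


Input: "cbacfff"
Checking substrings for palindromes:
  [4:7] "fff" (len 3) => palindrome
  [4:6] "ff" (len 2) => palindrome
  [5:7] "ff" (len 2) => palindrome
Longest palindromic substring: "fff" with length 3

3


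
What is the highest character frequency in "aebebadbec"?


Input: aebebadbec
Character counts:
  'a': 2
  'b': 3
  'c': 1
  'd': 1
  'e': 3
Maximum frequency: 3

3


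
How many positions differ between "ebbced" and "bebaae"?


Comparing "ebbced" and "bebaae" position by position:
  Position 0: 'e' vs 'b' => DIFFER
  Position 1: 'b' vs 'e' => DIFFER
  Position 2: 'b' vs 'b' => same
  Position 3: 'c' vs 'a' => DIFFER
  Position 4: 'e' vs 'a' => DIFFER
  Position 5: 'd' vs 'e' => DIFFER
Positions that differ: 5

5


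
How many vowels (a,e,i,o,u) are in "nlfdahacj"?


Input: nlfdahacj
Checking each character:
  'n' at position 0: consonant
  'l' at position 1: consonant
  'f' at position 2: consonant
  'd' at position 3: consonant
  'a' at position 4: vowel (running total: 1)
  'h' at position 5: consonant
  'a' at position 6: vowel (running total: 2)
  'c' at position 7: consonant
  'j' at position 8: consonant
Total vowels: 2

2


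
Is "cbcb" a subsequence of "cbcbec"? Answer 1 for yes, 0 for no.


Check if "cbcb" is a subsequence of "cbcbec"
Greedy scan:
  Position 0 ('c'): matches sub[0] = 'c'
  Position 1 ('b'): matches sub[1] = 'b'
  Position 2 ('c'): matches sub[2] = 'c'
  Position 3 ('b'): matches sub[3] = 'b'
  Position 4 ('e'): no match needed
  Position 5 ('c'): no match needed
All 4 characters matched => is a subsequence

1


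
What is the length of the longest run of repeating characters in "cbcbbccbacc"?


Input: "cbcbbccbacc"
Scanning for longest run:
  Position 1 ('b'): new char, reset run to 1
  Position 2 ('c'): new char, reset run to 1
  Position 3 ('b'): new char, reset run to 1
  Position 4 ('b'): continues run of 'b', length=2
  Position 5 ('c'): new char, reset run to 1
  Position 6 ('c'): continues run of 'c', length=2
  Position 7 ('b'): new char, reset run to 1
  Position 8 ('a'): new char, reset run to 1
  Position 9 ('c'): new char, reset run to 1
  Position 10 ('c'): continues run of 'c', length=2
Longest run: 'b' with length 2

2


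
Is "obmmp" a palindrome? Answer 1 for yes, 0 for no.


Input: obmmp
Reversed: pmmbo
  Compare pos 0 ('o') with pos 4 ('p'): MISMATCH
  Compare pos 1 ('b') with pos 3 ('m'): MISMATCH
Result: not a palindrome

0


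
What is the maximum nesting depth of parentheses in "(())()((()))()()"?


Input: "(())()((()))()()"
Tracking depth:
  Position 0 '(': depth becomes 1
  Position 1 '(': depth becomes 2
  Position 2 ')': depth becomes 1
  Position 3 ')': depth becomes 0
  Position 4 '(': depth becomes 1
  Position 5 ')': depth becomes 0
  Position 6 '(': depth becomes 1
  Position 7 '(': depth becomes 2
  Position 8 '(': depth becomes 3
  Position 9 ')': depth becomes 2
  Position 10 ')': depth becomes 1
  Position 11 ')': depth becomes 0
  Position 12 '(': depth becomes 1
  Position 13 ')': depth becomes 0
  Position 14 '(': depth becomes 1
  Position 15 ')': depth becomes 0
Maximum depth reached: 3

3


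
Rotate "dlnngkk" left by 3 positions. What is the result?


Input: "dlnngkk", rotate left by 3
First 3 characters: "dln"
Remaining characters: "ngkk"
Concatenate remaining + first: "ngkk" + "dln" = "ngkkdln"

ngkkdln


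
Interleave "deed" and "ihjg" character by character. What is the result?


Interleaving "deed" and "ihjg":
  Position 0: 'd' from first, 'i' from second => "di"
  Position 1: 'e' from first, 'h' from second => "eh"
  Position 2: 'e' from first, 'j' from second => "ej"
  Position 3: 'd' from first, 'g' from second => "dg"
Result: diehejdg

diehejdg


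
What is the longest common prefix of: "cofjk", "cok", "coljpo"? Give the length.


Words: cofjk, cok, coljpo
  Position 0: all 'c' => match
  Position 1: all 'o' => match
  Position 2: ('f', 'k', 'l') => mismatch, stop
LCP = "co" (length 2)

2


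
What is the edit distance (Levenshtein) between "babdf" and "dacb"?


Computing edit distance: "babdf" -> "dacb"
DP table:
           d    a    c    b
      0    1    2    3    4
  b   1    1    2    3    3
  a   2    2    1    2    3
  b   3    3    2    2    2
  d   4    3    3    3    3
  f   5    4    4    4    4
Edit distance = dp[5][4] = 4

4


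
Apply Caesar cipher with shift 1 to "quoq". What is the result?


Caesar cipher: shift "quoq" by 1
  'q' (pos 16) + 1 = pos 17 = 'r'
  'u' (pos 20) + 1 = pos 21 = 'v'
  'o' (pos 14) + 1 = pos 15 = 'p'
  'q' (pos 16) + 1 = pos 17 = 'r'
Result: rvpr

rvpr


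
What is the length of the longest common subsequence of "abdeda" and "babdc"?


LCS of "abdeda" and "babdc"
DP table:
           b    a    b    d    c
      0    0    0    0    0    0
  a   0    0    1    1    1    1
  b   0    1    1    2    2    2
  d   0    1    1    2    3    3
  e   0    1    1    2    3    3
  d   0    1    1    2    3    3
  a   0    1    2    2    3    3
LCS length = dp[6][5] = 3

3


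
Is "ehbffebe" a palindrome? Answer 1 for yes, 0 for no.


Input: ehbffebe
Reversed: ebeffbhe
  Compare pos 0 ('e') with pos 7 ('e'): match
  Compare pos 1 ('h') with pos 6 ('b'): MISMATCH
  Compare pos 2 ('b') with pos 5 ('e'): MISMATCH
  Compare pos 3 ('f') with pos 4 ('f'): match
Result: not a palindrome

0


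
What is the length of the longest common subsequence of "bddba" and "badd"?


LCS of "bddba" and "badd"
DP table:
           b    a    d    d
      0    0    0    0    0
  b   0    1    1    1    1
  d   0    1    1    2    2
  d   0    1    1    2    3
  b   0    1    1    2    3
  a   0    1    2    2    3
LCS length = dp[5][4] = 3

3


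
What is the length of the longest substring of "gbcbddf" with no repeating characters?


Input: "gbcbddf"
Sliding window (track last position of each char):
  Position 0 ('g'): window [0,0] length 1 -- new best
  Position 1 ('b'): window [0,1] length 2 -- new best
  Position 2 ('c'): window [0,2] length 3 -- new best
  Position 3 ('b'): repeat (last at 1), move window start to 2
  Position 3 ('b'): window [2,3] length 2
  Position 4 ('d'): window [2,4] length 3
  Position 5 ('d'): repeat (last at 4), move window start to 5
  Position 5 ('d'): window [5,5] length 1
  Position 6 ('f'): window [5,6] length 2
Longest substring with no repeats: "gbc" with length 3

3


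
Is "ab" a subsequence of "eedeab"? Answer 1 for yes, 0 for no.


Check if "ab" is a subsequence of "eedeab"
Greedy scan:
  Position 0 ('e'): no match needed
  Position 1 ('e'): no match needed
  Position 2 ('d'): no match needed
  Position 3 ('e'): no match needed
  Position 4 ('a'): matches sub[0] = 'a'
  Position 5 ('b'): matches sub[1] = 'b'
All 2 characters matched => is a subsequence

1
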